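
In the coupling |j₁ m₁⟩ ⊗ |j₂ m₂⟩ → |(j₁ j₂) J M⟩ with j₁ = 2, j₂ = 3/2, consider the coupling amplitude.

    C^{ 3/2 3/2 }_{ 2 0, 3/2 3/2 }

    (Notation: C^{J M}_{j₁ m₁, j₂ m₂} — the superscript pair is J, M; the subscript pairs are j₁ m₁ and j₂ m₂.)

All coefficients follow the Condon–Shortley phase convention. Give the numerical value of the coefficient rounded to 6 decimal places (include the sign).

+√(1/5) = +0.447214

√[4·2!2!1!/6! · 2!2!3!0!3!0!] = √(16/5)
  +(−1)^2/∏(2,0,0,1,2,0)! = 1/4  (running 1/4)
⟨..|..⟩ = √(16/5)·(1/4) = +0.447214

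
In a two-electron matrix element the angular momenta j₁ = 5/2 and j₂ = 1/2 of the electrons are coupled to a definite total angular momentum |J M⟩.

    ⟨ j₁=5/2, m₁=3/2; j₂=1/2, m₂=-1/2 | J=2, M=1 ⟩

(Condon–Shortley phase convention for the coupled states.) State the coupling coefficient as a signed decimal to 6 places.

+√(2/3) = +0.816497

triangle: 1!·4!·0!/6! = 24/720
(j±m)!: 4!·1!·0!·1!·3!·1! = 144
prefactor² = (2J+1)·Δ·N² = 24
  k=0: +1/(0!·1!·1!·0!·3!·0!) = 1/6
Σ = 1/6  ⇒  CG² = 24·(1/6)² = 2/3
CG = +√(2/3) = +0.816497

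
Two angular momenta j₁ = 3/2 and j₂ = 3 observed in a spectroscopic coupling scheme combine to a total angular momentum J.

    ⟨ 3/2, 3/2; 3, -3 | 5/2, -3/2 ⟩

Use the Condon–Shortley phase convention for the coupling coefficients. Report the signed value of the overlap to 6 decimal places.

+0.566947

triangle: 2!×1!×4!/8! = 48/40320
(j±m)!: 3!×0!×0!×6!×1!×4! = 103680
prefactor² = (2J+1)×Δ×N² = 5184/7
  k=0: +1/(0!×2!×0!×0!×1!×4!) = 1/48
Σ = 1/48  ⇒  CG² = 5184/7×(1/48)² = 9/28
CG = +√(9/28) = +0.566947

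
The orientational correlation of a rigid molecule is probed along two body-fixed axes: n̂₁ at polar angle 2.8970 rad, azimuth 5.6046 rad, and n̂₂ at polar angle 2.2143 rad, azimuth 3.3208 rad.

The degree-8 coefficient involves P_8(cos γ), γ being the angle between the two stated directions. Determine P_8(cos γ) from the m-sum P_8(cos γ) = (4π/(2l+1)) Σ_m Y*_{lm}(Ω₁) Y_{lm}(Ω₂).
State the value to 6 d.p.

-0.183470

Expand P_8 via completeness: Σ_{m} conj(Y_{8,m}) at Ω₁ times Y_{8,m} at Ω₂ —
  [-8]  conj(Y_{8,-8})(Ω₁) = 0.00000 + 0.00000j ; Y_{8,-8}(Ω₂) = 0.01182 - 0.08566j ; Δ = 0.00000 - 0.00000j
  [-7]  conj(Y_{8,-7})(Ω₁) = -0.00000 - 0.00010j ; Y_{8,-7}(Ω₂) = 0.08070 - 0.24655j ; Δ = -0.00002 - 0.00001j
  [-6]  conj(Y_{8,-6})(Ω₁) = -0.00060 + 0.00080j ; Y_{8,-6}(Ω₂) = 0.20646 - 0.38194j ; Δ = 0.00018 + 0.00039j
  [-5]  conj(Y_{8,-5})(Ω₁) = 0.00708 - 0.00182j ; Y_{8,-5}(Ω₂) = 0.23970 - 0.29961j ; Δ = 0.00115 - 0.00256j
  [-4]  conj(Y_{8,-4})(Ω₁) = -0.03613 - 0.01645j ; Y_{8,-4}(Ω₂) = 0.00669 - 0.00583j ; Δ = -0.00034 + 0.00010j
  [-3]  conj(Y_{8,-3})(Ω₁) = 0.07061 + 0.14075j ; Y_{8,-3}(Ω₂) = -0.30091 + 0.17940j ; Δ = -0.04650 - 0.02969j
  [-2]  conj(Y_{8,-2})(Ω₁) = 0.09076 - 0.41838j ; Y_{8,-2}(Ω₂) = -0.18964 + 0.07104j ; Δ = 0.01251 + 0.08579j
  [-1]  conj(Y_{8,-1})(Ω₁) = -0.51935 + 0.41876j ; Y_{8,-1}(Ω₂) = 0.26327 - 0.04769j ; Δ = -0.11676 + 0.13502j
  [+0]  conj(Y_{8,0})(Ω₁) = 0.20790 + 0.00000j ; Y_{8,0}(Ω₂) = 0.24698 + 0.00000j ; Δ = 0.05135 + 0.00000j
  [+1]  conj(Y_{8,1})(Ω₁) = 0.51935 + 0.41876j ; Y_{8,1}(Ω₂) = -0.26327 - 0.04769j ; Δ = -0.11676 - 0.13502j
  [+2]  conj(Y_{8,2})(Ω₁) = 0.09076 + 0.41838j ; Y_{8,2}(Ω₂) = -0.18964 - 0.07104j ; Δ = 0.01251 - 0.08579j
  [+3]  conj(Y_{8,3})(Ω₁) = -0.07061 + 0.14075j ; Y_{8,3}(Ω₂) = 0.30091 + 0.17940j ; Δ = -0.04650 + 0.02969j
  [+4]  conj(Y_{8,4})(Ω₁) = -0.03613 + 0.01645j ; Y_{8,4}(Ω₂) = 0.00669 + 0.00583j ; Δ = -0.00034 - 0.00010j
  [+5]  conj(Y_{8,5})(Ω₁) = -0.00708 - 0.00182j ; Y_{8,5}(Ω₂) = -0.23970 - 0.29961j ; Δ = 0.00115 + 0.00256j
  [+6]  conj(Y_{8,6})(Ω₁) = -0.00060 - 0.00080j ; Y_{8,6}(Ω₂) = 0.20646 + 0.38194j ; Δ = 0.00018 - 0.00039j
  [+7]  conj(Y_{8,7})(Ω₁) = 0.00000 - 0.00010j ; Y_{8,7}(Ω₂) = -0.08070 - 0.24655j ; Δ = -0.00002 + 0.00001j
  [+8]  conj(Y_{8,8})(Ω₁) = 0.00000 - 0.00000j ; Y_{8,8}(Ω₂) = 0.01182 + 0.08566j ; Δ = 0.00000 + 0.00000j
Σ over m = -0.24820 - 0.00000j; ×(4π/17) → -0.18347 - 0.00000j. Real part: -0.183470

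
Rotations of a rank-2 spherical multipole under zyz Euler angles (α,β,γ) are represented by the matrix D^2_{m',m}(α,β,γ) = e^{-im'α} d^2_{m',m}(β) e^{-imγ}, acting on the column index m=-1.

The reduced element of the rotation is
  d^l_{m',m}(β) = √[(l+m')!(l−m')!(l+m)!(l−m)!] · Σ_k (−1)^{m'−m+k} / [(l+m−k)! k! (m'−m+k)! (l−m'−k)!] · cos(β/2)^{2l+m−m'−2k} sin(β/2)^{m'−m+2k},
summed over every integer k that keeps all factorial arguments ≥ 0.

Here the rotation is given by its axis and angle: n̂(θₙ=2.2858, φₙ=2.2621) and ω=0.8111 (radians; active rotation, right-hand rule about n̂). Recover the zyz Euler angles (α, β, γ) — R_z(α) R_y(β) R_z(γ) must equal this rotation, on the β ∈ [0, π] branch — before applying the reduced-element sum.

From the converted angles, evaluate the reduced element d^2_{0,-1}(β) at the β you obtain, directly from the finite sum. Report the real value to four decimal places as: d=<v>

Axis–angle → zyz. n̂ = (sinθₙcosφₙ, sinθₙsinφₙ, cosθₙ) = (-0.481402, +0.581734, -0.655620), ω = 0.8111.
R = I cosω + sinω [n̂]ₓ + (1−cosω) n̂n̂ᵀ gives
  R = [+0.760844, +0.388176, +0.520034; -0.562533, +0.794049, +0.230310; -0.323532, -0.467767, +0.822509]
β = atan2(√(R₁₃²+R₂₃²), R₃₃) = 0.604987; α = atan2(R₂₃, R₁₃) mod 2π = 0.416913; γ = atan2(R₃₂, −R₃₁) mod 2π = 5.317491
d^2_{0,-1}(β=0.6050) via the finite sum:
With c≡cos(β/2)=0.954597 and s≡sin(β/2)=0.297902, N=[2·2·1·6]^{1/2}=4.898979
Admissible k: 0..1 (factorial args all ≥0)
  k=0: (−1)^1·4.8990/(2)·0.9546^3·0.2979^1 = -0.634758
  k=1: (−1)^2·4.8990/(2)·0.9546^1·0.2979^3 = +0.061818
d^2_{0,-1}(0.6050) = -0.634758 +0.061818 = -0.572940

d=-0.5729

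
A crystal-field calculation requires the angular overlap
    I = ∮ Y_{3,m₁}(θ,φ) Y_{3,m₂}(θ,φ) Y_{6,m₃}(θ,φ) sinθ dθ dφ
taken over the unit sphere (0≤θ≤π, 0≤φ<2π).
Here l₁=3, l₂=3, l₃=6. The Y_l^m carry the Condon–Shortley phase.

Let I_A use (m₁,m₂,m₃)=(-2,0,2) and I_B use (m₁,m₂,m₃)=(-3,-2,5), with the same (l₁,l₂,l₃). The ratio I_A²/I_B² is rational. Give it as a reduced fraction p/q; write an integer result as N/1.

16/33

Same 3,3,6: normalisation and zero-m 3j drop out of the ratio.
A: Δ: 0! 6! 6! / 13! → 1/12012; sum: t=0:+1/4320 = 1/4320; 3j²(3 3 6; -2 0 2) = Δ·Π!·Σ² = 8/429  (sign +1)
B: Δ: 0! 6! 6! / 13! → 1/12012; sum: t=0:+1/86400 = 1/86400; 3j²(3 3 6; -3 -2 5) = Δ·Π!·Σ² = 1/26  (sign -1)
I_A²/I_B² = (8/429)/(1/26) = 16/33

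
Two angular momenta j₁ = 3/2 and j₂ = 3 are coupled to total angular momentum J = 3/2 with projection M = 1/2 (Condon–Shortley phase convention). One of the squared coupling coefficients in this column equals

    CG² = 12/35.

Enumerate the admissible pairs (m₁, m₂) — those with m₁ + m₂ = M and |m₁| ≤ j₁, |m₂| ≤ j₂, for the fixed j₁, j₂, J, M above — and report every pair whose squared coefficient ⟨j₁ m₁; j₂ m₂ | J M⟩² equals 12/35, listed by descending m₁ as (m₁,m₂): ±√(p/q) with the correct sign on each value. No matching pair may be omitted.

(-1/2,1): +√(12/35)

Admissible pairs with m₁+m₂ = M = 1/2: (-3/2,2), (-1/2,1), (1/2,0), (3/2,-1)
  (m₁,m₂)=(3/2,-1): CG² = 4/35, CG = +√(4/35)
  (m₁,m₂)=(1/2,0): CG² = 9/35, CG = −√(9/35)
  (m₁,m₂)=(-1/2,1): CG² = 12/35, CG = +√(12/35)   ← matches the target
  (m₁,m₂)=(-3/2,2): CG² = 2/7, CG = −√(2/7)
Pairs with CG² = 12/35: (-1/2,1): +√(12/35)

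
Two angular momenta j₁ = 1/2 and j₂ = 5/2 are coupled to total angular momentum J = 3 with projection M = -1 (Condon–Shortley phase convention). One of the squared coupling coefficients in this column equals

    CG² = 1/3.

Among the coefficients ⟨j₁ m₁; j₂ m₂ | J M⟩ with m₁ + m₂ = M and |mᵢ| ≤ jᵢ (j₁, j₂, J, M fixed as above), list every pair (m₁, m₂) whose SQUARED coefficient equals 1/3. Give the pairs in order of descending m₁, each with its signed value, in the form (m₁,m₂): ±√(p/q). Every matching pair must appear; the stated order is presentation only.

Admissible pairs with m₁+m₂ = M = -1: (-1/2,-1/2), (1/2,-3/2)
  (m₁,m₂)=(1/2,-3/2): CG² = 1/3, CG = +√(1/3)   ← matches the target
  (m₁,m₂)=(-1/2,-1/2): CG² = 2/3, CG = +√(2/3)
Pairs with CG² = 1/3: (1/2,-3/2): +√(1/3)

(1/2,-3/2): +√(1/3)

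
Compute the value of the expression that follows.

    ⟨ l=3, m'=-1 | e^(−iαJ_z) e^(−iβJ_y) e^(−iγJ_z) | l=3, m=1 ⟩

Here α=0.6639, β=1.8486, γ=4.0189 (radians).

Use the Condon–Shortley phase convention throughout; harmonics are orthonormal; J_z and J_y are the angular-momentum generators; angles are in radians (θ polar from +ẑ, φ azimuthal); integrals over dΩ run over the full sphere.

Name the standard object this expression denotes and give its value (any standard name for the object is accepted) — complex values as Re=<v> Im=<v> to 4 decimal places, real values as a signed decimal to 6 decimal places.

This is a Wigner D-matrix element — the rotation-matrix element ⟨l m'| R(α,β,γ) |l m⟩ in the angular-momentum basis.
Split into d^3_{-1,1}(β=1.8486) × two z-phases.
With c≡cos(β/2)=0.602393 and s≡sin(β/2)=0.798199, N=[2·24·24·2]^{1/2}=48.000000
Admissible k: 2..4 (factorial args all ≥0)
  k=2: (−1)^0·48.0000/(8)·0.6024^4·0.7982^2 = +0.503379
  k=3: (−1)^1·48.0000/(6)·0.6024^2·0.7982^4 = -1.178408
  k=4: (−1)^2·48.0000/(48)·0.6024^0·0.7982^6 = +0.258624
d^3_{-1,1}(1.8486) = +0.503379 -1.178408 +0.258624 = -0.416406
D = (+0.787595+0.616193i)·(-0.416406)·(-0.639224+0.769020i) = +0.406960-0.088191i

Wigner D-matrix element, Re=0.4070 Im=-0.0882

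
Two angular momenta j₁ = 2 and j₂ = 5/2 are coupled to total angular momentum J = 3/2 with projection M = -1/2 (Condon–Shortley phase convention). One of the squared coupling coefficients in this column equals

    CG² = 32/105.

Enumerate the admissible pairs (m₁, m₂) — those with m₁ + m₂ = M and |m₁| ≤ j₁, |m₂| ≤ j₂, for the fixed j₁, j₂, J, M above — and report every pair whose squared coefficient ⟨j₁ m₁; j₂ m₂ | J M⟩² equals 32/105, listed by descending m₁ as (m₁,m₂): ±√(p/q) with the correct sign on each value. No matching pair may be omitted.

Admissible pairs with m₁+m₂ = M = -1/2: (-2,3/2), (-1,1/2), (0,-1/2), (1,-3/2), (2,-5/2)
  (m₁,m₂)=(2,-5/2): CG² = 8/21, CG = +√(8/21)
  (m₁,m₂)=(1,-3/2): CG² = 2/105, CG = −√(2/105)
  (m₁,m₂)=(0,-1/2): CG² = 2/35, CG = −√(2/35)
  (m₁,m₂)=(-1,1/2): CG² = 5/21, CG = +√(5/21)
  (m₁,m₂)=(-2,3/2): CG² = 32/105, CG = −√(32/105)   ← matches the target
Pairs with CG² = 32/105: (-2,3/2): −√(32/105)

(-2,3/2): −√(32/105)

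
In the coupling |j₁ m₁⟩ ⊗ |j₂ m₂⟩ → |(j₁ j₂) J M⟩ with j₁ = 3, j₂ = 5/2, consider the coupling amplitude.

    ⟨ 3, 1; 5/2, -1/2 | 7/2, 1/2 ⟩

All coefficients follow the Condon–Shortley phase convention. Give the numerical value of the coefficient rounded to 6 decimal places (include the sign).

√[8·2!4!3!/10! · 4!2!2!3!4!3!] = √(9216/175)
  +(−1)^0/∏(0,2,2,2,2,1)! = 1/16  (running 1/16)
  +(−1)^1/∏(1,1,1,1,3,2)! = -1/12  (running -1/48)
  +(−1)^2/∏(2,0,0,0,4,3)! = 1/288  (running -5/288)
⟨..|..⟩ = √(9216/175)·(-5/288) = -0.125988

−√(1/63) ≈ -0.125988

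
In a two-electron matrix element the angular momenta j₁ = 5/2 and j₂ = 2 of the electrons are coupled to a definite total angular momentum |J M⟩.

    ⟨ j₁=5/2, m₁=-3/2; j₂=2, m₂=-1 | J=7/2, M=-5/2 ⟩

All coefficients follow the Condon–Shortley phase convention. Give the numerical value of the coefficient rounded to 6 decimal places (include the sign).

triangle: 1!×4!×3!/9! = 144/362880
(j±m)!: 1!×4!×1!×3!×1!×6! = 103680
prefactor² = (2J+1)×Δ×N² = 2304/7
  k=0: +1/(0!×1!×4!×1!×0!×2!) = 1/48
  k=1: −1/(1!×0!×3!×0!×1!×3!) = -1/36
Σ = -1/144  ⇒  CG² = 2304/7×(-1/144)² = 1/63
CG = −√(1/63) = -0.125988

−√(1/63) = -0.125988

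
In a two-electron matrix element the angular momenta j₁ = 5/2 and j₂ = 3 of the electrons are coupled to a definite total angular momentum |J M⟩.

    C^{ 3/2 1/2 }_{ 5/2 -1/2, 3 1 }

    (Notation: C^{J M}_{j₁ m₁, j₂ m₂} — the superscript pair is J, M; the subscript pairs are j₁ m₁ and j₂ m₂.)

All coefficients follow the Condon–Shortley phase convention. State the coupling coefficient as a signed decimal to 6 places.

j₁+j₂−J=4  J+j₁−j₂=1  J−j₁+j₂=2  j₁+j₂+J+1=8
(j₁±m₁, j₂±m₂, J±M) = (2,3,4,2,2,1)
P² = 192/35
sum k=2..3:
  [2] +1/8 = 1/8
  [3] −1/6 = -1/6
S = -1/24
C² = P²·S² = 1/105 ; C = -0.097590

−√(1/105) ≈ -0.097590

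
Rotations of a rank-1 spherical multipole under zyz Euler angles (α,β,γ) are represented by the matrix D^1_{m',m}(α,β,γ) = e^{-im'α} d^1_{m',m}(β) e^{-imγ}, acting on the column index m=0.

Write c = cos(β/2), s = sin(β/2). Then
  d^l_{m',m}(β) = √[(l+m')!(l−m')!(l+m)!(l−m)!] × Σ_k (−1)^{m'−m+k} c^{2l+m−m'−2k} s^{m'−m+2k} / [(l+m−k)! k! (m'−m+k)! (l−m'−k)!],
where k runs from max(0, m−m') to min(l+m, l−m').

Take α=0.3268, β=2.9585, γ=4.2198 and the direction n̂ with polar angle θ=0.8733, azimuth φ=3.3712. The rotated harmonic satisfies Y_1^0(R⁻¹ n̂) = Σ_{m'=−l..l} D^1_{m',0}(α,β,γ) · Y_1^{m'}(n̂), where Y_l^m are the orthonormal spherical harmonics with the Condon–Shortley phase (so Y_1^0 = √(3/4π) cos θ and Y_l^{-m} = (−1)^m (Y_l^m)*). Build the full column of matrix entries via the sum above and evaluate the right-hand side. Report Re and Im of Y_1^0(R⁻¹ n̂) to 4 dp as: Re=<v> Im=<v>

Re=-0.3764 Im=0.0000

Need the full column D^1_{m',0} for m'=−1..1 at α=0.3268, β=2.9585, γ=4.2198.
cos(β/2)=0.091419, sin(β/2)=0.995813
d^1_{-1,0}: single k=1 term ⇒ +0.128744;  D = +0.121930+0.041329i
d^1_{0,0}: k∈[0..1] ⇒ +0.008357 -0.991643 = -0.983285;  D = -0.983285+0.000000i
d^1_{1,0}: single k=0 term ⇒ -0.128744;  D = -0.121930+0.041329i
Y_1^{m'}(θ=0.8733,φ=3.3712) and Σ D·Y over m':
  (+0.1219+0.0413i)·(-0.2579+0.0603i)  (-0.9833+0.0000i)·(+0.3138+0.0000i)  (-0.1219+0.0413i)·(+0.2579+0.0603i)
Y_1^0(R⁻¹ n̂) = -0.376446+0.000000i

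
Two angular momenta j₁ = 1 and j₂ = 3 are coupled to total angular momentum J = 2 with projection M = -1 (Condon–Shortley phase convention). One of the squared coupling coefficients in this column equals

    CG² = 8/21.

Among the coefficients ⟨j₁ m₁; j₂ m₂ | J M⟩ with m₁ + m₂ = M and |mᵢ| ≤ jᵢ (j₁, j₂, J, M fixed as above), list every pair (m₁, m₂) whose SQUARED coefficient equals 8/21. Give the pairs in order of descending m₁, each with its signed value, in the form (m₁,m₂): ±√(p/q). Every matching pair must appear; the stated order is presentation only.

(0,-1): −√(8/21)

Admissible pairs with m₁+m₂ = M = -1: (-1,0), (0,-1), (1,-2)
  (m₁,m₂)=(1,-2): CG² = 10/21, CG = +√(10/21)
  (m₁,m₂)=(0,-1): CG² = 8/21, CG = −√(8/21)   ← matches the target
  (m₁,m₂)=(-1,0): CG² = 1/7, CG = +√(1/7)
Pairs with CG² = 8/21: (0,-1): −√(8/21)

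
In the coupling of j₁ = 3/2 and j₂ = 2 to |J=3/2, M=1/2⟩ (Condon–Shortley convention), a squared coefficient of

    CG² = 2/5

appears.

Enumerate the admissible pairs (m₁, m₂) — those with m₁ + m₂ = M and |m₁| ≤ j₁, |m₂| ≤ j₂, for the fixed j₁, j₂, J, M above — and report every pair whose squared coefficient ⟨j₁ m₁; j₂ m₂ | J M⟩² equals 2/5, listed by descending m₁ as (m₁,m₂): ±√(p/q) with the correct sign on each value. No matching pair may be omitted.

Admissible pairs with m₁+m₂ = M = 1/2: (-3/2,2), (-1/2,1), (1/2,0), (3/2,-1)
  (m₁,m₂)=(3/2,-1): CG² = 2/5, CG = +√(2/5)   ← matches the target
  (m₁,m₂)=(1/2,0): CG² = 1/5, CG = −√(1/5)
  (m₁,m₂)=(-1/2,1): CG² = 0/1, CG = 0
  (m₁,m₂)=(-3/2,2): CG² = 2/5, CG = +√(2/5)   ← matches the target
Pairs with CG² = 2/5: (3/2,-1): +√(2/5); (-3/2,2): +√(2/5)

(3/2,-1): +√(2/5); (-3/2,2): +√(2/5)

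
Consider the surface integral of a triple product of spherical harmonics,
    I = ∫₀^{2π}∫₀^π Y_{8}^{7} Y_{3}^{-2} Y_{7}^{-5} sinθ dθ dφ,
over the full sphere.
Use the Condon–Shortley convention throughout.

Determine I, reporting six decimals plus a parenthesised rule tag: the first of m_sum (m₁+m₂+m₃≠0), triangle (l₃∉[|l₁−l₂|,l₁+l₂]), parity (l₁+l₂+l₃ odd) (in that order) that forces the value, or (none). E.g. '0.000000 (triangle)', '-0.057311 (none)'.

-0.191458 (none)

m-sum 0 ✓  L=18 even ✓  5≤7≤11 ✓
Π(2lᵢ+1) = 17×7×15 = 1785
triangle coeff Δ(8,3,7) = 1/5290740
Σ_t [1,3]: t=1:−1/7257600 t=2:+1/2073600 t=3:−1/7257600 = 1/4838400
(3j)²=252/20995 [(8 3 7; 0 0 0)], sign=-1
Σ_t [0,1]: t=0:+1/958003200 t=1:−1/5748019200 = 1/1149603840
(3j)²=125/5814 [(8 3 7; 7 -2 -5)], sign=+1
⇒ 4πI² = 36750/79781
I = (-1)√(36750/79781/(4π)) = -0.19145821
No selection rule forces the value: the integral is nonzero (none).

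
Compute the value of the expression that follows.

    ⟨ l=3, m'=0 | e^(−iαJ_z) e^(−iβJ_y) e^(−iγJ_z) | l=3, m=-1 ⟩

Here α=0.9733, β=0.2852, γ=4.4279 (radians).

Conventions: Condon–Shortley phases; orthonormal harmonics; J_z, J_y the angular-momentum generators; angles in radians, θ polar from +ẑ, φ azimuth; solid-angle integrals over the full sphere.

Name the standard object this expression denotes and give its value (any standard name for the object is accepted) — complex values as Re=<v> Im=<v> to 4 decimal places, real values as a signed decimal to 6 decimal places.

This is a Wigner D-matrix element — the rotation-matrix element ⟨l m'| R(α,β,γ) |l m⟩ in the angular-momentum basis.
First d^3_{0,-1}(β=0.2852), then the phase factors e^{-i(0)α} and e^{-i(-1)γ}:
c=cos(0.285200/2)=0.989850, s=sin(0.285200/2)=0.142117; N=√[6·6·2·24]=41.569219
Admissible k: 0..2 (factorial args all ≥0)
  k=0: (−1)^1·41.5692/(12)·0.9898^5·0.1421^1 = -0.467825
  k=1: (−1)^2·41.5692/(4)·0.9898^3·0.1421^3 = +0.028931
  k=2: (−1)^3·41.5692/(12)·0.9898^1·0.1421^5 = -0.000199
d^3_{0,-1}(0.2852) = -0.467825 +0.028931 -0.000199 = -0.439093
Attach z-rotation phases: D = e^{-i(0)(0.9733)}·(-0.439093)·e^{-i(-1)(4.4279)} = +0.123239+0.421444i

Wigner D-matrix element, Re=0.1232 Im=0.4214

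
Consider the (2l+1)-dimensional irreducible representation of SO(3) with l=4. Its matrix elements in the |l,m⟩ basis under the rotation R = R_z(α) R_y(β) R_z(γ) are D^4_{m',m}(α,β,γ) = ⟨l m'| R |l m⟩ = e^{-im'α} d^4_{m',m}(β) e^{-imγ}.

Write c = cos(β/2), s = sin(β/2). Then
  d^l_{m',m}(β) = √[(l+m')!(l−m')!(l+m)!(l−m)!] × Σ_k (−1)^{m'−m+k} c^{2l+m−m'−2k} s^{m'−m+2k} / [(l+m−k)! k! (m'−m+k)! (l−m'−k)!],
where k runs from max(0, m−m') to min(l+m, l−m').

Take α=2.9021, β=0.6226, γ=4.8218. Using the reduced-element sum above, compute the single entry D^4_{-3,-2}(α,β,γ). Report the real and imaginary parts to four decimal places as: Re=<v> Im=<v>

D^4_{-3,-2}(2.9021,0.6226,4.8218) = e^{-i·-3·2.9021}·d^4_{-3,-2}(0.6226)·e^{-i·-2·4.8218}. Compute d first:
c=cos(0.622600/2)=0.951936, s=sin(0.622600/2)=0.306296; N=√[1·5040·2·720]=2693.993318
k∈{1,2} keeps every argument non-negative
  k=1: (−1)^0·2693.9933/(720)·0.9519^7·0.3063^1 = +0.811822
  k=2: (−1)^1·2693.9933/(240)·0.9519^5·0.3063^3 = -0.252145
d^4_{-3,-2}(0.6226) = +0.811822 -0.252145 = +0.559677
Phases: e^{-i·(-3)·2.9021}=-0.752808+0.658240i, e^{-i·(-2)·4.8218}=-0.976154-0.217080i ⇒ D=+0.491255-0.268154i

Re=0.4913 Im=-0.2682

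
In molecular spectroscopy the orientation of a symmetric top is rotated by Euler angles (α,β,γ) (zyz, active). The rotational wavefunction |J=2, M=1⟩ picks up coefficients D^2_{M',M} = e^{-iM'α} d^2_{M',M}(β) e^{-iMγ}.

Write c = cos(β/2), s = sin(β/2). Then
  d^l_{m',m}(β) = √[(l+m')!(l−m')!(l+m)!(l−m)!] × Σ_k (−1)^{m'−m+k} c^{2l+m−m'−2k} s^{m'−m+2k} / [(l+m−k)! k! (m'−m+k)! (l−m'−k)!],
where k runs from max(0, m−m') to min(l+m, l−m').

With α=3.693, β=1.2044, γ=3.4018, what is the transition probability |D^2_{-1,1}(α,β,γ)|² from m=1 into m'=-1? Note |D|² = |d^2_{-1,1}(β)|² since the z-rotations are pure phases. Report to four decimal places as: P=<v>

First d^2_{-1,1}(β=1.2044), then the phase factors e^{-i(-1)α} and e^{-i(1)γ}:
With c≡cos(β/2)=0.824091 and s≡sin(β/2)=0.566457, N=[1·6·6·1]^{1/2}=6.000000
k: max(0,(1)−(-1))=2 … min(2+(1),2−(-1))=3
  k=2: (−1)^0·6.0000/(2)·0.8241^2·0.5665^2 = +0.653741
  k=3: (−1)^1·6.0000/(6)·0.8241^0·0.5665^4 = -0.102960
d^2_{-1,1}(1.2044) = +0.653741 -0.102960 = +0.550781
|D^2_{-1,1}|² = |d^2_{-1,1}(β)|² = (+0.550781)² = 0.303360 (the z-rotation phases have unit modulus)

P=0.3034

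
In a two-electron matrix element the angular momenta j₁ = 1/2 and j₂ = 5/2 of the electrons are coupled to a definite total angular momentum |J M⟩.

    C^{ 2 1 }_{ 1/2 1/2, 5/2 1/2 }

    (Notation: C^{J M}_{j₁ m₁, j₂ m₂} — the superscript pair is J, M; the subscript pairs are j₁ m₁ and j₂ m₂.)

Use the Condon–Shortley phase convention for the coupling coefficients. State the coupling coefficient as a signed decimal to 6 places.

j₁+j₂−J=1  J+j₁−j₂=0  J−j₁+j₂=4  j₁+j₂+J+1=6
(j₁±m₁, j₂±m₂, J±M) = (1,0,3,2,3,1)
P² = 12
sum k=0..0:
  [0] +1/6 = 1/6
S = 1/6
C² = P²·S² = 1/3 ; C = +0.577350

+√(1/3) = +0.577350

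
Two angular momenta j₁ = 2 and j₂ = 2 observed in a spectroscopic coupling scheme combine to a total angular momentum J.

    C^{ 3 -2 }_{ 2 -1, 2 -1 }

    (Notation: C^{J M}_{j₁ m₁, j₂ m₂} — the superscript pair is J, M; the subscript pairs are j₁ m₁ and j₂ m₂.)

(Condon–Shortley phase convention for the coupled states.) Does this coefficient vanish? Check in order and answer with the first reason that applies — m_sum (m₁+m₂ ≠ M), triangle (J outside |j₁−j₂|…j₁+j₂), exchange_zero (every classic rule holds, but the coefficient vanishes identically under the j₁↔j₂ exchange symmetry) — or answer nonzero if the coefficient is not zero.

exchange_zero

m-sum: m₁+m₂ = -1+(-1) = -2, M = -2  ✓
triangle: |j₁−j₂| = 0 ≤ J = 3 ≤ j₁+j₂ = 4  ✓
exchange: j₁=j₂ and m₁=m₂, and (−1)^(j₁+j₂−J) = (−1)^1 = −1 forces ⟨j₁m₁;j₂m₂|JM⟩ = −⟨j₂m₂;j₁m₁|JM⟩ = −⟨j₁m₁;j₂m₂|JM⟩ ⇒ the coefficient vanishes identically
Racah sum check: Σ_k collapses to 0 ⇒ CG = 0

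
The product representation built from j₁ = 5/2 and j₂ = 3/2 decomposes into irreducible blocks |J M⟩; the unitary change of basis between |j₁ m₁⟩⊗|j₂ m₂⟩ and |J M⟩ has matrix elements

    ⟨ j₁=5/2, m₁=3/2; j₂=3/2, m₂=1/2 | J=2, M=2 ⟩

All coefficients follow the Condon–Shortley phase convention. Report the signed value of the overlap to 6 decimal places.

-0.617213

j₁+j₂−J=2  J+j₁−j₂=3  J−j₁+j₂=1  j₁+j₂+J+1=7
(j₁±m₁, j₂±m₂, J±M) = (4,1,2,1,4,0)
P² = 96/7
sum k=1..1:
  [1] −1/6 = -1/6
S = -1/6
C² = P²·S² = 8/21 ; C = -0.617213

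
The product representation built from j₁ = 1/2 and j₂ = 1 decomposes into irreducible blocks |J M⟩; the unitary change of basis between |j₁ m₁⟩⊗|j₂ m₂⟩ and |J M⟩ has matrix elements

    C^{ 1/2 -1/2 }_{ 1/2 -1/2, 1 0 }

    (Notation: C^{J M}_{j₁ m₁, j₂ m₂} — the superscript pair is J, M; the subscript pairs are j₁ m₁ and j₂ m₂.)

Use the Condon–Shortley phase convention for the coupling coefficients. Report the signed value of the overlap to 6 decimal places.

−√(1/3) = -0.577350

√[2·1!0!1!/3! · 0!1!1!1!0!1!] = √(1/3)
  +(−1)^1/∏(1,0,0,0,0,1)! = -1  (running -1)
⟨..|..⟩ = √(1/3)·(-1) = -0.577350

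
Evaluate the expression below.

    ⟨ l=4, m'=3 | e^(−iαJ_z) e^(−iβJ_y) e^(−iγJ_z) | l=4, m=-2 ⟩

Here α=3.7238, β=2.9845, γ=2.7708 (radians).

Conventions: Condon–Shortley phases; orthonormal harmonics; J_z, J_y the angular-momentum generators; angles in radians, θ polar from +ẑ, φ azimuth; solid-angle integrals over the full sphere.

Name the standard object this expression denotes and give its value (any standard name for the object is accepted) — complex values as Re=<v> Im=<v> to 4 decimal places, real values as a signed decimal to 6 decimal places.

Wigner D-matrix element, Re=0.2239 Im=0.1714

This is a Wigner D-matrix element — the rotation-matrix element ⟨l m'| R(α,β,γ) |l m⟩ in the angular-momentum basis.
First d^4_{3,-2}(β=2.9845), then the phase factors e^{-i(3)α} and e^{-i(-2)γ}:
c=cos(2.984500/2)=0.078466, s=sin(2.984500/2)=0.996917; N=√[5040·1·2·720]=2693.993318
k∈{0,1} keeps every argument non-negative
  k=0: (−1)^5·2693.9933/(240)·0.0785^3·0.9969^5 = -0.005340
  k=1: (−1)^6·2693.9933/(720)·0.0785^1·0.9969^7 = +0.287313
d^4_{3,-2}(2.9845) = -0.005340 +0.287313 = +0.281974
D = (+0.174921+0.984582i)·(+0.281974)·(+0.737399-0.675458i) = +0.223896+0.171406i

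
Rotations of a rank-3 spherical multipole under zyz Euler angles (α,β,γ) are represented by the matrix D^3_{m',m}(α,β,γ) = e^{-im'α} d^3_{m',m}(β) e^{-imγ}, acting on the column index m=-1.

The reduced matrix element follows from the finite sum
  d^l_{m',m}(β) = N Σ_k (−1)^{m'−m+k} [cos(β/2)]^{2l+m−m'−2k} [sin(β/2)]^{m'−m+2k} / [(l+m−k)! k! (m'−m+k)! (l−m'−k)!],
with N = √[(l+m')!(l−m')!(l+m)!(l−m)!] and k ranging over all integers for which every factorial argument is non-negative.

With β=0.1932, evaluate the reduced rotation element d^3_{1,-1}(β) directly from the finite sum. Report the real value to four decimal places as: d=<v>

d^3_{1,-1}(β=0.1932) via the finite sum:
c=cos(0.193200/2)=0.995338, s=sin(0.193200/2)=0.096450; N=√[24·2·2·24]=48.000000
Admissible k: 0..2 (factorial args all ≥0)
  k=0: (−1)^2·48.0000/(8)·0.9953^4·0.0964^2 = +0.054782
  k=1: (−1)^3·48.0000/(6)·0.9953^2·0.0964^4 = -0.000686
  k=2: (−1)^4·48.0000/(48)·0.9953^0·0.0964^6 = +0.000001
d^3_{1,-1}(0.1932) = +0.054782 -0.000686 +0.000001 = +0.054097

d=0.0541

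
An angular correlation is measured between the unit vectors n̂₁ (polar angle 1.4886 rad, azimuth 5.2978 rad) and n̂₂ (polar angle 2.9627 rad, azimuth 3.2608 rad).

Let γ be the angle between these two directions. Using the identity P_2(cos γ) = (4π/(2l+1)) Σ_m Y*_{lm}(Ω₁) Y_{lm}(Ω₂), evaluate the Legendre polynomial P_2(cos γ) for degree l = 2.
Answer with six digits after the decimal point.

-0.461356

Term-by-term m-sum for l=2 (normalisation 4π/5 = 2.513274):
  term(m=-2) = -0.002796-0.003768i   from Y*(Ω₁)=-0.149399-0.353388i, Y(Ω₂)=+0.011885-0.002888i
  term(m=-1) = +0.003844-0.007639i   from Y*(Ω₁)=+0.034929-0.052689i, Y(Ω₂)=+0.134313-0.016087i
  term(m=+0) = -0.185663-0.000000i   from Y*(Ω₁)=-0.309013-0.000000i, Y(Ω₂)=+0.600825+0.000000i
  term(m=+1) = +0.003844+0.007639i   from Y*(Ω₁)=-0.034929-0.052689i, Y(Ω₂)=-0.134313-0.016087i
  term(m=+2) = -0.002796+0.003768i   from Y*(Ω₁)=-0.149399+0.353388i, Y(Ω₂)=+0.011885+0.002888i
Total Σ_m = -0.183568+0.000000i. Multiply by 2.513274: -0.461356+0.000000i. P_2(cos γ) = -0.461356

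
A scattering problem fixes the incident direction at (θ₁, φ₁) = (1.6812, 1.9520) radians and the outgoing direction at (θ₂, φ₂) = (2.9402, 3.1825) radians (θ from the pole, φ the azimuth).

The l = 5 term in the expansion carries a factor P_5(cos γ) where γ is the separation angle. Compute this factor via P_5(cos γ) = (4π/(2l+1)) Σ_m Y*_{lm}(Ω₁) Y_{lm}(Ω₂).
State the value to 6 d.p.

0.281757

Term-by-term m-sum for l=5 (normalisation 4π/11 = 1.142397):
  m=-5: Y*=-0.425116-0.148098i  Y=-0.000146+0.000030i  product +0.000066+0.000009i
  m=-4: Y*=-0.007254-0.157643i  Y=-0.002272+0.000375i  product +0.000076+0.000355i
  m=-3: Y*=-0.275364+0.125351i  Y=-0.020995+0.002590i  product +0.005457-0.003345i
  m=-2: Y*=-0.128540-0.122762i  Y=-0.124493+0.010208i  product +0.017256+0.013971i
  m=-1: Y*=-0.098670+0.246177i  Y=-0.442542+0.018113i  product +0.039207-0.110731i
  m=+0: Y*=-0.182453-0.000000i  Y=-0.671490+0.000000i  product +0.122515+0.000000i
  m=+1: Y*=+0.098670+0.246177i  Y=+0.442542+0.018113i  product +0.039207+0.110731i
  m=+2: Y*=-0.128540+0.122762i  Y=-0.124493-0.010208i  product +0.017256-0.013971i
  m=+3: Y*=+0.275364+0.125351i  Y=+0.020995+0.002590i  product +0.005457+0.003345i
  m=+4: Y*=-0.007254+0.157643i  Y=-0.002272-0.000375i  product +0.000076-0.000355i
  m=+5: Y*=+0.425116-0.148098i  Y=+0.000146+0.000030i  product +0.000066-0.000009i
Σ over m = +0.246637+0.000000i; ×(4π/11) → +0.281757+0.000000i. Real part: 0.281757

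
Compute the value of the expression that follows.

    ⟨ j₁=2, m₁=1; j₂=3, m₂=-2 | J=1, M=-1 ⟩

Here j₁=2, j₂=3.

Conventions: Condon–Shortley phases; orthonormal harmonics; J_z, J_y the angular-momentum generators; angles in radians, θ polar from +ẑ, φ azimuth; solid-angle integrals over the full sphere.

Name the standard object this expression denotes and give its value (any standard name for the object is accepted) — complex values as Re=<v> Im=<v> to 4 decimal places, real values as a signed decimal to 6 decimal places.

This is a Clebsch–Gordan (vector-coupling) coefficient.
j₁+j₂−J=4  J+j₁−j₂=0  J−j₁+j₂=2  j₁+j₂+J+1=7
(j₁±m₁, j₂±m₂, J±M) = (3,1,1,5,0,2)
P² = 288/7
sum k=1..1:
  [1] −1/12 = -1/12
S = -1/12
C² = P²·S² = 2/7 ; C = -0.534522

Clebsch–Gordan coefficient, −√(2/7) ≈ -0.534522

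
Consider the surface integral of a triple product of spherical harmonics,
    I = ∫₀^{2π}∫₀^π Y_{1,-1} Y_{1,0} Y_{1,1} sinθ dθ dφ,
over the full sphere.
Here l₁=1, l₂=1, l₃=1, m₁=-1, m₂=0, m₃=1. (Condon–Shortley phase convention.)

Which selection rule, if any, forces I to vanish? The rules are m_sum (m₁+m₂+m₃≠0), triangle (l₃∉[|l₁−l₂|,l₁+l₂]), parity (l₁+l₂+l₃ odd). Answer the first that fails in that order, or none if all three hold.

Σmᵢ = 0  ✓
l₃∈[|l₁−l₂|,l₁+l₂]=[0,2], have l₃=1  ✓
Σlᵢ = 3 ⇒ odd  ✗

parity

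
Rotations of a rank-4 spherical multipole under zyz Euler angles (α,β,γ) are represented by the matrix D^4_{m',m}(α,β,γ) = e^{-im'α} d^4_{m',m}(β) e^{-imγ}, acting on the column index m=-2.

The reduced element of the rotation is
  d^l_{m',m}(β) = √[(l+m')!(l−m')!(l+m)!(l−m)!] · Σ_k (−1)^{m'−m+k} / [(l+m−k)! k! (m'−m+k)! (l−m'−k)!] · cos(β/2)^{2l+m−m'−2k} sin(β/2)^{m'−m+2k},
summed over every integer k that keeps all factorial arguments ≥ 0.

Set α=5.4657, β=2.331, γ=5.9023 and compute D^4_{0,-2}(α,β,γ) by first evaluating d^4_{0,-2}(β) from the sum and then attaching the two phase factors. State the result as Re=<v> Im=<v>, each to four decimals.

Re=0.3491 Im=-0.3330

Split into d^4_{0,-2}(β=2.3310) × two z-phases.
c=cos(2.331000/2)=0.394291, s=sin(2.331000/2)=0.918986; N=√[24·24·2·720]=910.735966
k∈{0,1,2} keeps every argument non-negative
  k=0: (−1)^2·910.7360/(96)·0.3943^6·0.9190^2 = +0.030105
  k=1: (−1)^3·910.7360/(36)·0.3943^4·0.9190^4 = -0.436107
  k=2: (−1)^4·910.7360/(96)·0.3943^2·0.9190^6 = +0.888398
d^4_{0,-2}(2.3310) = +0.030105 -0.436107 +0.888398 = +0.482396
Phases: e^{-i·(0)·5.4657}=+1.000000+0.000000i, e^{-i·(-2)·5.9023}=+0.723615-0.690204i ⇒ D=+0.349069-0.332952i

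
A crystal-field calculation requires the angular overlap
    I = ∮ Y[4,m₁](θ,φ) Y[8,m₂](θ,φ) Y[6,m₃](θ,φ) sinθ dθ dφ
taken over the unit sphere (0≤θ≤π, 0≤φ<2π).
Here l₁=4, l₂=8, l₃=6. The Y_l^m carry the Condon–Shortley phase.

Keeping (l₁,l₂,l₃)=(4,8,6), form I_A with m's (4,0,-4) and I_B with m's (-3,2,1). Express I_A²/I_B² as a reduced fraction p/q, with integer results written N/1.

l's match ⇒ only the (l;m) 3-j factors differ between A and B.
A: triangle coeff Δ(4,8,6) = 1/23279256; Σ_t [0,0]: t=0:+1/116121600 = 1/116121600; (3j)²=70/46189 [(4 8 6; 4 0 -4)], sign=+1
B: triangle coeff Δ(4,8,6) = 1/23279256; Σ_t [5,6]: t=5:−1/3456000 t=6:+1/12441600 = -13/62208000; (3j)²=637/42636 [(4 8 6; -3 2 1)], sign=+1
I_A²/I_B² = (70/46189)/(637/42636) = 120/1183

120/1183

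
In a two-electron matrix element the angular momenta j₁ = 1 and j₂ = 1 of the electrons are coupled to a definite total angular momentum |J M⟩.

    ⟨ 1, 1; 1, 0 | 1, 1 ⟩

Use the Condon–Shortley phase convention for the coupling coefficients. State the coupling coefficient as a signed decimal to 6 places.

j₁+j₂−J=1  J+j₁−j₂=1  J−j₁+j₂=1  j₁+j₂+J+1=4
(j₁±m₁, j₂±m₂, J±M) = (2,0,1,1,2,0)
P² = 1/2
sum k=0..0:
  [0] +1/1 = 1
S = 1
C² = P²·S² = 1/2 ; C = +0.707107

+√(1/2) = +0.707107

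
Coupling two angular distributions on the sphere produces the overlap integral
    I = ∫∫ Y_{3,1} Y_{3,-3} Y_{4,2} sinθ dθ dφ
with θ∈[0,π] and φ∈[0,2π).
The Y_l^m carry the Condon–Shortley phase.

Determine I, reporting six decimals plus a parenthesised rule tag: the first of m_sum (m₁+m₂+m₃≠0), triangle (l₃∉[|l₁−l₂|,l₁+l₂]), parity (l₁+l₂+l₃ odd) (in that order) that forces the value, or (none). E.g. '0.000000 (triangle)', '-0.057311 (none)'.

-0.188451 (none)

Rules hold: Σm=0, L=10 even, 0≤4≤6.
N = 7·7·9 = 441
Δ = 2!·4!·4!/11! = 1/34650
Racah Σ t=0..2: t=0:+1/72 t=1:−1/16 t=2:+1/72 = -5/144
⇒ 3j(3 3 4; 0 0 0)² = 2/77, sgn -1
Racah Σ t=0..0: t=0:+1/192 = 1/192
⇒ 3j(3 3 4; 1 -3 2)² = 3/77, sgn +1
4πI² = N·(3j₀)²·(3jₘ)² = 54/121
I = -1·√(0.446281/4π) = -0.18845135
No selection rule forces the value: the integral is nonzero (none).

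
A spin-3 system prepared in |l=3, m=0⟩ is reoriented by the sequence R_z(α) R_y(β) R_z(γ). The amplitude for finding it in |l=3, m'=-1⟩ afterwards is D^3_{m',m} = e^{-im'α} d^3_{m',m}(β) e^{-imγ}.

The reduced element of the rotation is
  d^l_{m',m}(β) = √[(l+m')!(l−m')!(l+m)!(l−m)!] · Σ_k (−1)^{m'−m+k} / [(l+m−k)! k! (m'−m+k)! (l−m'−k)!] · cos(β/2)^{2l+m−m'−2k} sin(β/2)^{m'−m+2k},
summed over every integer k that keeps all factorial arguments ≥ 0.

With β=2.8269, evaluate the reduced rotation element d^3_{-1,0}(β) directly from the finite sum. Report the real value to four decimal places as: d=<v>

d=0.4719

d^3_{-1,0}(β=2.8269) via the finite sum:
With c≡cos(β/2)=0.156698 and s≡sin(β/2)=0.987647, N=[2·24·6·6]^{1/2}=41.569219
Admissible k: 1..3 (factorial args all ≥0)
  k=1: (−1)^0·41.5692/(12)·0.1567^5·0.9876^1 = +0.000323
  k=2: (−1)^1·41.5692/(4)·0.1567^3·0.9876^3 = -0.038522
  k=3: (−1)^2·41.5692/(12)·0.1567^1·0.9876^5 = +0.510107
d^3_{-1,0}(2.8269) = +0.000323 -0.038522 +0.510107 = +0.471909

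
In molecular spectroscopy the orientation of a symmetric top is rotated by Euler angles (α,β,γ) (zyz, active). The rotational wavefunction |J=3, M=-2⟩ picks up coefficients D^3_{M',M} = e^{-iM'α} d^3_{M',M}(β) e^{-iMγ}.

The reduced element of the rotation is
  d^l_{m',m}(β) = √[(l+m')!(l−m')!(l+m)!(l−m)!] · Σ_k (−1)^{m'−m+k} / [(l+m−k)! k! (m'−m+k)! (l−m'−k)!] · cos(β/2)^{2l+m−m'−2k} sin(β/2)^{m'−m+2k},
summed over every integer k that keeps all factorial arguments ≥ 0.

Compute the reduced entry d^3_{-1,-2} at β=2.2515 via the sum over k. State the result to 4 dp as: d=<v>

d^3_{-1,-2}(β=2.2515) via the finite sum:
c=cos(2.251500/2)=0.430500, s=sin(2.251500/2)=0.902591; N=√[2·24·1·120]=75.894664
Admissible k: 0..1 (factorial args all ≥0)
  k=0: (−1)^1·75.8947/(24)·0.4305^5·0.9026^1 = -0.042204
  k=1: (−1)^2·75.8947/(12)·0.4305^3·0.9026^3 = +0.371040
d^3_{-1,-2}(2.2515) = -0.042204 +0.371040 = +0.328836

d=0.3288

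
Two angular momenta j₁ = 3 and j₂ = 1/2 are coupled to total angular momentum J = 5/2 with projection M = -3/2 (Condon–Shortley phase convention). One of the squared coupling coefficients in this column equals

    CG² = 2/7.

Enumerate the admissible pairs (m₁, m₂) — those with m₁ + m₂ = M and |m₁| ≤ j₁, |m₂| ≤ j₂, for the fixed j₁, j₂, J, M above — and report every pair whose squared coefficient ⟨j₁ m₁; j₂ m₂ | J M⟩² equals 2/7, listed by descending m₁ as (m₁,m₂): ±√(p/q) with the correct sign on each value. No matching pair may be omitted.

(-1,-1/2): +√(2/7)

Admissible pairs with m₁+m₂ = M = -3/2: (-2,1/2), (-1,-1/2)
  (m₁,m₂)=(-1,-1/2): CG² = 2/7, CG = +√(2/7)   ← matches the target
  (m₁,m₂)=(-2,1/2): CG² = 5/7, CG = −√(5/7)
Pairs with CG² = 2/7: (-1,-1/2): +√(2/7)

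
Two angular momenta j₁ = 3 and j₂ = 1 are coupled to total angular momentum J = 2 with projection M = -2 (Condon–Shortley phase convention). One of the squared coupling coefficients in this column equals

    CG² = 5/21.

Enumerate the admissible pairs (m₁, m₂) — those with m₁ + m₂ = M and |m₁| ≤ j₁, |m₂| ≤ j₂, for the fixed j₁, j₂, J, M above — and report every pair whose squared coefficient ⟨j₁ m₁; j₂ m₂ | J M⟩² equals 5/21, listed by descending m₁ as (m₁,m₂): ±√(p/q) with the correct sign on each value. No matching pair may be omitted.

Admissible pairs with m₁+m₂ = M = -2: (-3,1), (-2,0), (-1,-1)
  (m₁,m₂)=(-1,-1): CG² = 1/21, CG = +√(1/21)
  (m₁,m₂)=(-2,0): CG² = 5/21, CG = −√(5/21)   ← matches the target
  (m₁,m₂)=(-3,1): CG² = 5/7, CG = +√(5/7)
Pairs with CG² = 5/21: (-2,0): −√(5/21)

(-2,0): −√(5/21)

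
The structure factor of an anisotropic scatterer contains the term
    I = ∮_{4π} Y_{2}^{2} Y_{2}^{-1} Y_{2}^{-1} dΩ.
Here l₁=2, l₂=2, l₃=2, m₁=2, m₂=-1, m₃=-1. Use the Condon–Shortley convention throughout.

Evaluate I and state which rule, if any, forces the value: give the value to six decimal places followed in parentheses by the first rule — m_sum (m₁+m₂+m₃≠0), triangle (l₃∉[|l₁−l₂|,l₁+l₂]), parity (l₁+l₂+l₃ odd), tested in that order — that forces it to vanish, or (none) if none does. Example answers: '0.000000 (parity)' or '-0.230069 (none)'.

Checks pass: Σm=0; 6 even; l₃=2∈[0,4].
(2·2+1)(2·2+1)(2·2+1) = 125
Δ: 2! 2! 2! / 7! → 1/630
sum: t=0:+1/8 t=1:−1/1 t=2:+1/8 = -3/4
3j²(2 2 2; 0 0 0) = Δ·Π!·Σ² = 2/35  (sign -1)
sum: t=0:+1/4 = 1/4
3j²(2 2 2; 2 -1 -1) = Δ·Π!·Σ² = 3/35  (sign -1)
combine: 4πI² = 125·2/35·3/35 = 30/49
take √, sign +1: I = 0.22072812
No selection rule forces the value: the integral is nonzero (none).

0.220728 (none)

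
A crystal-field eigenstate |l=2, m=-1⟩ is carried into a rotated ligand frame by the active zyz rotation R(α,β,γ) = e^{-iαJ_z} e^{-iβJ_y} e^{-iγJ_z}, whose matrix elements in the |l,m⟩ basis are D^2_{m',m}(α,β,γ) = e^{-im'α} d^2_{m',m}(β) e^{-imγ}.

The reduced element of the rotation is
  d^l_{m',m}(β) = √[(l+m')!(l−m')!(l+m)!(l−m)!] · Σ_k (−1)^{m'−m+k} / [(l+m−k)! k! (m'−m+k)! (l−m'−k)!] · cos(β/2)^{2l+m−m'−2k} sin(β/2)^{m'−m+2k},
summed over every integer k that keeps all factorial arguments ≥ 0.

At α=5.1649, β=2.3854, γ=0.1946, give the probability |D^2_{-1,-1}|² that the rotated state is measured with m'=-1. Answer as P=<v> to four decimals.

Split into d^2_{-1,-1}(β=2.3854) × two z-phases.
c=cos(2.385400/2)=0.369152, s=sin(2.385400/2)=0.929369; N=√[1·6·1·6]=6.000000
k∈{0,1} keeps every argument non-negative
  k=0: (−1)^0·6.0000/(6)·0.3692^4·0.9294^0 = +0.018570
  k=1: (−1)^1·6.0000/(2)·0.3692^2·0.9294^2 = -0.353108
d^2_{-1,-1}(2.3854) = +0.018570 -0.353108 = -0.334538
|D^2_{-1,-1}|² = |d^2_{-1,-1}(β)|² = (-0.334538)² = 0.111916 (the z-rotation phases have unit modulus)

P=0.1119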